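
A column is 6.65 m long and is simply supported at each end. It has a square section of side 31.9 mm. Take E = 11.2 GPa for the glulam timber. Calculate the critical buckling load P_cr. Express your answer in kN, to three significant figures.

I = a⁴/12 = 31.9⁴/12 = 8.629×10^4 mm⁴
I = 8.629×10^4 mm⁴ = 8.629×10^-8 m⁴
Effective length L_e = K·L = 1 × 6.65 = 6.650 m
P_cr = π²EI / L_e² = π² × 11.2×10⁹ × 8.629×10^-8 / 6.650² = 215.7 N

P_cr ≈ 0.216 kN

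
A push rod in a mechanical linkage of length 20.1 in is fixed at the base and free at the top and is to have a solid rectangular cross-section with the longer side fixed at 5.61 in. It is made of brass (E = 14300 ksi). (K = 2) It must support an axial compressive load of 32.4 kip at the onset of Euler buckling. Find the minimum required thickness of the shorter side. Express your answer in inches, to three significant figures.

L_e = K·L = 2 × 20.1 = 40.20 in
Required I = P_cr·L_e²/(π²E) = 3.240×10^4 × 40.20² / (π² × 1.43×10^7) = 0.3710 in⁴
Rectangle, weak axis: I_min = h·b³/12 with h = 5.61 in fixed  ⇒  b = (12I/h)^(1/3) = 0.926 in

b ≈ 0.926 in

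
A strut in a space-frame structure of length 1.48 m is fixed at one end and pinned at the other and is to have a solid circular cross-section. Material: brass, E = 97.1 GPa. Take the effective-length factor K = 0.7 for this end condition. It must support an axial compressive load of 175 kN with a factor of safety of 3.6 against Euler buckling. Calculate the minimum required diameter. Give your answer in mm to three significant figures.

d ≈ 61.6 mm

Required P_cr = n·P = 3.6 × 175 = 630.0 kN
L_e = K·L = 0.7 × 1.48 = 1.036 m
Required I = P_cr·L_e²/(π²E) = 6.300×10^5 × 1.036² / (π² × 9.71×10^10) = 7.056×10^-7 m⁴
I_req = 7.056×10^5 mm⁴
Solid circle: I = πd⁴/64  ⇒  d = (64I/π)^(1/4) = (64×7.056×10^5/π)^(1/4) = 61.6 mm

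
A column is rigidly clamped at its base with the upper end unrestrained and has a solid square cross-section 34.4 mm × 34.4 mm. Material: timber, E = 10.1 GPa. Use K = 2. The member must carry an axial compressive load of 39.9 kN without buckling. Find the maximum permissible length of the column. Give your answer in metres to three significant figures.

I = a⁴/12 = 34.4⁴/12 = 1.167×10^5 mm⁴
I = 1.167×10^-7 m⁴
At the buckling limit P_cr = P = 3.990×10^4 N
From P_cr = π²EI/(K·L)²:  L = (1/K)·√(π²EI/P_cr) = (1/2)·√(π²×1.01×10^10×1.167×10^-7/3.990×10^4)
L = 0.270 m

L_max ≈ 0.270 m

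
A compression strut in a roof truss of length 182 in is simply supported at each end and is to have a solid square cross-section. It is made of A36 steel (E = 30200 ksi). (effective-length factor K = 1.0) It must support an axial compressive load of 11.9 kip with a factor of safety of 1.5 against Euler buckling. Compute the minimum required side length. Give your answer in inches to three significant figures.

a ≈ 2.21 in

Required P_cr = n·P = 1.5 × 11.9 = 17.85 kip
L_e = K·L = 1 × 182 = 182.0 in
Required I = P_cr·L_e²/(π²E) = 1.785×10^4 × 182.0² / (π² × 3.02×10^7) = 1.984 in⁴
Solid square: I = a⁴/12  ⇒  a = (12I)^(1/4) = (12×1.984)^(1/4) = 2.21 in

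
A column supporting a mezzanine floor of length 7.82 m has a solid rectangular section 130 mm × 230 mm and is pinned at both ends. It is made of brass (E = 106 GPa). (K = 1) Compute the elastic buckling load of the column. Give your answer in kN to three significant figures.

P_cr ≈ 720 kN

Buckling occurs about the weak axis: I_min = h·b³/12 with b = 130 mm (the shorter side).
I_min = 230×130³/12 = 4.211×10^7 mm⁴
I = 4.211×10^7 mm⁴ = 4.211×10^-5 m⁴
Effective length L_e = K·L = 1 × 7.82 = 7.820 m
P_cr = π²EI / L_e² = π² × 106×10⁹ × 4.211×10^-5 / 7.820² = 7.204×10^5 N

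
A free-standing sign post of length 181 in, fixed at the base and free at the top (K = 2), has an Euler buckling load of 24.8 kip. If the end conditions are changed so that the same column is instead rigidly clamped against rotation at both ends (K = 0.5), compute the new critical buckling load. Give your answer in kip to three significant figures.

P_cr ∝ 1/K², so P_cr,new = P_cr,old × (K_old/K_new)² = 24.8 × (2/0.5)²
= 24.8 × 16.00 = 397 kip

P_cr ≈ 397 kip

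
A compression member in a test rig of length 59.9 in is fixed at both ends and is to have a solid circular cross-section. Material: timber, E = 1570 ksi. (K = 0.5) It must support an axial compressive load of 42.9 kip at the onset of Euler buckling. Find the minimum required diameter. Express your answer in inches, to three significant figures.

d ≈ 2.67 in

L_e = K·L = 0.5 × 59.9 = 29.95 in
Required I = P_cr·L_e²/(π²E) = 4.290×10^4 × 29.95² / (π² × 1.57×10^6) = 2.483 in⁴
Solid circle: I = πd⁴/64  ⇒  d = (64I/π)^(1/4) = (64×2.483/π)^(1/4) = 2.67 in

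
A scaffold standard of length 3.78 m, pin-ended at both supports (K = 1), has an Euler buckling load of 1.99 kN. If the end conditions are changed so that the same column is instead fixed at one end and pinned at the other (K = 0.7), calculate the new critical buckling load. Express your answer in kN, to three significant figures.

P_cr ∝ 1/K², so P_cr,new = P_cr,old × (K_old/K_new)² = 1.99 × (1/0.7)²
= 1.99 × 2.041 = 4.06 kN

P_cr ≈ 4.06 kN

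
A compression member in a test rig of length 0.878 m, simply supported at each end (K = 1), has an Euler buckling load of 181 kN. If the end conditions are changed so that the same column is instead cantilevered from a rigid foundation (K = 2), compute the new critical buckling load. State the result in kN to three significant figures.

P_cr ≈ 45.2 kN

P_cr ∝ 1/K², so P_cr,new = P_cr,old × (K_old/K_new)² = 181 × (1/2)²
= 181 × 0.2500 = 45.2 kN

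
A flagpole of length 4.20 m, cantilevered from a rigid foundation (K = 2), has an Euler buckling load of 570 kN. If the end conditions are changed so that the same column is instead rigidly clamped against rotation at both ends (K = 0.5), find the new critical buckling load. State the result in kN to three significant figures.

P_cr ≈ 9120 kN

P_cr ∝ 1/K², so P_cr,new = P_cr,old × (K_old/K_new)² = 570 × (2/0.5)²
= 570 × 16.00 = 9120 kN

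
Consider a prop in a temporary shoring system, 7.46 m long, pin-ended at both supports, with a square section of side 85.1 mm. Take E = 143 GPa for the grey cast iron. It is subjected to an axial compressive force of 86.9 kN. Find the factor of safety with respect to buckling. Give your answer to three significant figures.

I = a⁴/12 = 85.1⁴/12 = 4.371×10^6 mm⁴
I = 4.371×10^6 mm⁴ = 4.371×10^-6 m⁴
Effective length L_e = K·L = 1 × 7.46 = 7.460 m
P_cr = π²EI / L_e² = π² × 143×10⁹ × 4.371×10^-6 / 7.460² = 1.108×10^5 N
Factor of safety n = P_cr / P = 110.84 / 86.9 = 1.28

n ≈ 1.28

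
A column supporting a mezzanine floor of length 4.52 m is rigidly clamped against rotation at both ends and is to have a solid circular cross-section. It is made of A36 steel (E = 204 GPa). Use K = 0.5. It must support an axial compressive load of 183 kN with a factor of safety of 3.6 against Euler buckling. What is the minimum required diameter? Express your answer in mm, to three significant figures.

Required P_cr = n·P = 3.6 × 183 = 658.8 kN
L_e = K·L = 0.5 × 4.52 = 2.260 m
Required I = P_cr·L_e²/(π²E) = 6.588×10^5 × 2.260² / (π² × 2.04×10^11) = 1.671×10^-6 m⁴
I_req = 1.671×10^6 mm⁴
Solid circle: I = πd⁴/64  ⇒  d = (64I/π)^(1/4) = (64×1.671×10^6/π)^(1/4) = 76.4 mm

d ≈ 76.4 mm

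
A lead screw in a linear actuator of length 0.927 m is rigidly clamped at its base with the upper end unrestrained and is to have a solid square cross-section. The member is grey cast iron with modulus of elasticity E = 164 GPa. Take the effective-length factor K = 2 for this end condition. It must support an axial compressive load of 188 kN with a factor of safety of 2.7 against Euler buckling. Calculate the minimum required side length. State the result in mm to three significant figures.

Required P_cr = n·P = 2.7 × 188 = 507.6 kN
L_e = K·L = 2 × 0.927 = 1.854 m
Required I = P_cr·L_e²/(π²E) = 5.076×10^5 × 1.854² / (π² × 1.64×10^11) = 1.078×10^-6 m⁴
I_req = 1.078×10^6 mm⁴
Solid square: I = a⁴/12  ⇒  a = (12I)^(1/4) = (12×1.078×10^6)^(1/4) = 60.0 mm

a ≈ 60.0 mm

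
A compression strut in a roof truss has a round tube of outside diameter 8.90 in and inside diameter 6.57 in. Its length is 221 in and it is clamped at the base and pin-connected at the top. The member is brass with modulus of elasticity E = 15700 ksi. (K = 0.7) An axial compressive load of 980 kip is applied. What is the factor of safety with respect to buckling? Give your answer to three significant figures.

d_o = 8.90 in, d_i = 6.57 in
I = π(d_o⁴ − d_i⁴)/64 = π(8.90⁴ − 6.570⁴)/64 = 216.5 in⁴
Effective length L_e = K·L = 0.7 × 221 = 154.7 in
P_cr = π²EI / L_e² = π² × 15700×10³ × 216.5 / 154.7² = 1.402×10^6 lb
Factor of safety n = P_cr / P = 1401.9 / 980 = 1.43

n ≈ 1.43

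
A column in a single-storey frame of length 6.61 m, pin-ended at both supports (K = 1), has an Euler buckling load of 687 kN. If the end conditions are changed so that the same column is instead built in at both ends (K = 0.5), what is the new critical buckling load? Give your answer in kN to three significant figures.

P_cr ∝ 1/K², so P_cr,new = P_cr,old × (K_old/K_new)² = 687 × (1/0.5)²
= 687 × 4.000 = 2750 kN

P_cr ≈ 2750 kN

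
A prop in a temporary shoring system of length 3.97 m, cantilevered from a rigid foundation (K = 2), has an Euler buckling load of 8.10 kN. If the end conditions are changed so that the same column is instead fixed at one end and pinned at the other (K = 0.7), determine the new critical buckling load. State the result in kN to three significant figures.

P_cr ≈ 66.1 kN

P_cr ∝ 1/K², so P_cr,new = P_cr,old × (K_old/K_new)² = 8.10 × (2/0.7)²
= 8.10 × 8.163 = 66.1 kN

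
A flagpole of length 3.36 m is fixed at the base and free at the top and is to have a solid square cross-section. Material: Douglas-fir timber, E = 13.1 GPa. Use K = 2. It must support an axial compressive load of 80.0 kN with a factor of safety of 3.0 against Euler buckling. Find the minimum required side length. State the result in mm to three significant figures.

a ≈ 178 mm

Required P_cr = n·P = 3.0 × 80.0 = 240.0 kN
L_e = K·L = 2 × 3.36 = 6.720 m
Required I = P_cr·L_e²/(π²E) = 2.400×10^5 × 6.720² / (π² × 1.31×10^10) = 8.383×10^-5 m⁴
I_req = 8.383×10^7 mm⁴
Solid square: I = a⁴/12  ⇒  a = (12I)^(1/4) = (12×8.383×10^7)^(1/4) = 178 mm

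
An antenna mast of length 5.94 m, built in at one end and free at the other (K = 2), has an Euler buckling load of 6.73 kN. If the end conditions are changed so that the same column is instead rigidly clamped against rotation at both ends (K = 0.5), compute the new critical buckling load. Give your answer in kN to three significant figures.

P_cr ≈ 108 kN

P_cr ∝ 1/K², so P_cr,new = P_cr,old × (K_old/K_new)² = 6.73 × (2/0.5)²
= 6.73 × 16.00 = 108 kN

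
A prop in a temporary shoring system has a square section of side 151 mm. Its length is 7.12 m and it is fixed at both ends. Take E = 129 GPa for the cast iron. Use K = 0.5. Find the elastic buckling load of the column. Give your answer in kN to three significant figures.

P_cr ≈ 4350 kN

I = a⁴/12 = 151⁴/12 = 4.332×10^7 mm⁴
I = 4.332×10^7 mm⁴ = 4.332×10^-5 m⁴
Effective length L_e = K·L = 0.5 × 7.12 = 3.560 m
P_cr = π²EI / L_e² = π² × 129×10⁹ × 4.332×10^-5 / 3.560² = 4.352×10^6 N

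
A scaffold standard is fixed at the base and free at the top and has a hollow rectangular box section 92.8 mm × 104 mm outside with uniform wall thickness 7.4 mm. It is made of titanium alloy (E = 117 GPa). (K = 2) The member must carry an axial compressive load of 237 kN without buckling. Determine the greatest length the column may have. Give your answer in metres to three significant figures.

L_max ≈ 2.03 m

Inner dimensions: h_i = 104 − 2×7.4 = 89.20 mm, b_i = 92.8 − 2×7.4 = 78.00 mm
Weak-axis I_min = (h_o·b_o³ − h_i·b_i³)/12 with b_o = 92.8, b_i = 78.00 mm (shorter outer/inner sides).
I_min = (104×92.8³ − 89.20×78.00³)/12 = 3.399×10^6 mm⁴
I = 3.399×10^-6 m⁴
At the buckling limit P_cr = P = 2.370×10^5 N
From P_cr = π²EI/(K·L)²:  L = (1/K)·√(π²EI/P_cr) = (1/2)·√(π²×1.17×10^11×3.399×10^-6/2.370×10^5)
L = 2.03 m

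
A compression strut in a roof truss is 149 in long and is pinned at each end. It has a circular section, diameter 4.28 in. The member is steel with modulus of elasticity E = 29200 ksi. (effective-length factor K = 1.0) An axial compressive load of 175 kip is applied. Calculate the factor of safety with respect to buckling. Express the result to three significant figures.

I = πd⁴/64 = π×4.28⁴/64 = 16.47 in⁴
Effective length L_e = K·L = 1 × 149 = 149.0 in
P_cr = π²EI / L_e² = π² × 29200×10³ × 16.47 / 149.0² = 2.138×10^5 lb
Factor of safety n = P_cr / P = 213.82 / 175 = 1.22

n ≈ 1.22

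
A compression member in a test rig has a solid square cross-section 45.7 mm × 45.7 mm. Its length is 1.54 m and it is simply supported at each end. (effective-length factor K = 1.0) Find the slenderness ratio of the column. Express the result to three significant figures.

λ ≈ 117

I = a⁴/12 = 45.7⁴/12 = 3.635×10^5 mm⁴
A = 2.088×10^3 mm²;  r_min = √(I/A) = √(3.635×10^5/2.088×10^3) = 13.19 mm
L_e = K·L = 1 × 1.54 m = 1.540 m = 1540.0 mm
λ = L_e / r_min = 1540.0 / 13.19 = 117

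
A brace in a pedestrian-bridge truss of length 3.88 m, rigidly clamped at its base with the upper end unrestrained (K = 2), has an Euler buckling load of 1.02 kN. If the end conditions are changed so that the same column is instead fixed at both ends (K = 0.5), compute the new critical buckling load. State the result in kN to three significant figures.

P_cr ≈ 16.3 kN

P_cr ∝ 1/K², so P_cr,new = P_cr,old × (K_old/K_new)² = 1.02 × (2/0.5)²
= 1.02 × 16.00 = 16.3 kN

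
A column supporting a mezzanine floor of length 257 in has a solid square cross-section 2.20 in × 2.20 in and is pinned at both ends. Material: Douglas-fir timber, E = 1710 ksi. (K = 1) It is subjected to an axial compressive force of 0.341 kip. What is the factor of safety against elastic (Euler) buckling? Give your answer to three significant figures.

n ≈ 1.46

I = a⁴/12 = 2.20⁴/12 = 1.952 in⁴
Effective length L_e = K·L = 1 × 257 = 257.0 in
P_cr = π²EI / L_e² = π² × 1710×10³ × 1.952 / 257.0² = 498.8 lb
Factor of safety n = P_cr / P = 0.49881 / 0.341 = 1.46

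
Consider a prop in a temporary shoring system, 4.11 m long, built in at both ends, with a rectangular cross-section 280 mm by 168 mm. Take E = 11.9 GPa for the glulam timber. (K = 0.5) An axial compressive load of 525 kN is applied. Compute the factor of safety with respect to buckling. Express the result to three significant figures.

Buckling occurs about the weak axis: I_min = h·b³/12 with b = 168 mm (the shorter side).
I_min = 280×168³/12 = 1.106×10^8 mm⁴
I = 1.106×10^8 mm⁴ = 1.106×10^-4 m⁴
Effective length L_e = K·L = 0.5 × 4.11 = 2.055 m
P_cr = π²EI / L_e² = π² × 11.9×10⁹ × 1.106×10^-4 / 2.055² = 3.077×10^6 N
Factor of safety n = P_cr / P = 3077.0 / 525 = 5.86

n ≈ 5.86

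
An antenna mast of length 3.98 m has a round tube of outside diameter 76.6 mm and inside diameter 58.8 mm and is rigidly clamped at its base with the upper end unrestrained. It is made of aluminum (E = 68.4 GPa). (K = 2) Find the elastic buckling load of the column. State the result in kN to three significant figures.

P_cr ≈ 11.8 kN

d_o = 76.6 mm, d_i = 58.8 mm
I = π(d_o⁴ − d_i⁴)/64 = π(76.6⁴ − 58.80⁴)/64 = 1.103×10^6 mm⁴
I = 1.103×10^6 mm⁴ = 1.103×10^-6 m⁴
Effective length L_e = K·L = 2 × 3.98 = 7.960 m
P_cr = π²EI / L_e² = π² × 68.4×10⁹ × 1.103×10^-6 / 7.960² = 1.175×10^4 N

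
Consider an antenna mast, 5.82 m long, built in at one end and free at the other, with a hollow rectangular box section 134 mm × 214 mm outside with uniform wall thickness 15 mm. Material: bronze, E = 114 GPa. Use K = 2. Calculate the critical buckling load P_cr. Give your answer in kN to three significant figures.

Inner dimensions: h_i = 214 − 2×15 = 184.0 mm, b_i = 134 − 2×15 = 104.0 mm
Weak-axis I_min = (h_o·b_o³ − h_i·b_i³)/12 with b_o = 134, b_i = 104.0 mm (shorter outer/inner sides).
I_min = (214×134³ − 184.0×104.0³)/12 = 2.566×10^7 mm⁴
I = 2.566×10^7 mm⁴ = 2.566×10^-5 m⁴
Effective length L_e = K·L = 2 × 5.82 = 11.64 m
P_cr = π²EI / L_e² = π² × 114×10⁹ × 2.566×10^-5 / 11.64² = 2.131×10^5 N

P_cr ≈ 213 kN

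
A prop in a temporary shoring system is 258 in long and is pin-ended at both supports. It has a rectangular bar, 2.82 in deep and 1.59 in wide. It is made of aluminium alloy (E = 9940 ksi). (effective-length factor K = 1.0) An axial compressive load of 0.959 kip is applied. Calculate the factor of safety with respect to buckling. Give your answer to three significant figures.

Buckling occurs about the weak axis: I_min = h·b³/12 with b = 1.59 in (the shorter side).
I_min = 2.82×1.59³/12 = 0.9446 in⁴
Effective length L_e = K·L = 1 × 258 = 258.0 in
P_cr = π²EI / L_e² = π² × 9940×10³ × 0.9446 / 258.0² = 1.392×10^3 lb
Factor of safety n = P_cr / P = 1.3922 / 0.959 = 1.45

n ≈ 1.45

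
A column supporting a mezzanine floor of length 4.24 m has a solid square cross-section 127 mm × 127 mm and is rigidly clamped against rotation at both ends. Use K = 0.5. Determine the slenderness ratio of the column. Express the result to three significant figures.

λ ≈ 57.8

I = a⁴/12 = 127⁴/12 = 2.168×10^7 mm⁴
A = 1.613×10^4 mm²;  r_min = √(I/A) = √(2.168×10^7/1.613×10^4) = 36.66 mm
L_e = K·L = 0.5 × 4.24 m = 2.120 m = 2120.0 mm
λ = L_e / r_min = 2120.0 / 36.66 = 57.8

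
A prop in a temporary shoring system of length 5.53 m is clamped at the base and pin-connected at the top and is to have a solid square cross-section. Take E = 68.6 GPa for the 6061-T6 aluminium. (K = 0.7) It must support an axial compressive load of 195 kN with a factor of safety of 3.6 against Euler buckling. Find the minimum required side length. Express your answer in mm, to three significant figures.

Required P_cr = n·P = 3.6 × 195 = 702.0 kN
L_e = K·L = 0.7 × 5.53 = 3.871 m
Required I = P_cr·L_e²/(π²E) = 7.020×10^5 × 3.871² / (π² × 6.86×10^10) = 1.554×10^-5 m⁴
I_req = 1.554×10^7 mm⁴
Solid square: I = a⁴/12  ⇒  a = (12I)^(1/4) = (12×1.554×10^7)^(1/4) = 117 mm

a ≈ 117 mm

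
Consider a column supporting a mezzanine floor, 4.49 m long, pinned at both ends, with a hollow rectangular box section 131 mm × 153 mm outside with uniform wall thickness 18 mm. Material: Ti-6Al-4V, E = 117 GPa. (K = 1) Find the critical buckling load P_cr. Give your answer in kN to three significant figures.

Inner dimensions: h_i = 153 − 2×18 = 117.0 mm, b_i = 131 − 2×18 = 95.00 mm
Weak-axis I_min = (h_o·b_o³ − h_i·b_i³)/12 with b_o = 131, b_i = 95.00 mm (shorter outer/inner sides).
I_min = (153×131³ − 117.0×95.00³)/12 = 2.030×10^7 mm⁴
I = 2.030×10^7 mm⁴ = 2.030×10^-5 m⁴
Effective length L_e = K·L = 1 × 4.49 = 4.490 m
P_cr = π²EI / L_e² = π² × 117×10⁹ × 2.030×10^-5 / 4.490² = 1.163×10^6 N

P_cr ≈ 1160 kN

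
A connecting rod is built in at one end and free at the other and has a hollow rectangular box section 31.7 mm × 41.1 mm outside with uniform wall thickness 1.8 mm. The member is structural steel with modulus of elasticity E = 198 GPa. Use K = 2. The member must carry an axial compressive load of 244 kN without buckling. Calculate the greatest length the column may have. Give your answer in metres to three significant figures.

L_max ≈ 0.282 m

Inner dimensions: h_i = 41.1 − 2×1.8 = 37.50 mm, b_i = 31.7 − 2×1.8 = 28.10 mm
Weak-axis I_min = (h_o·b_o³ − h_i·b_i³)/12 with b_o = 31.7, b_i = 28.10 mm (shorter outer/inner sides).
I_min = (41.1×31.7³ − 37.50×28.10³)/12 = 3.977×10^4 mm⁴
I = 3.977×10^-8 m⁴
At the buckling limit P_cr = P = 2.440×10^5 N
From P_cr = π²EI/(K·L)²:  L = (1/K)·√(π²EI/P_cr) = (1/2)·√(π²×1.98×10^11×3.977×10^-8/2.440×10^5)
L = 0.282 m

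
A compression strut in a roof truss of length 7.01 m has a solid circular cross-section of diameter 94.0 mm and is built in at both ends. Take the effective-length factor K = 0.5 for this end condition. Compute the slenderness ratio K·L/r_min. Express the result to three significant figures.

λ ≈ 149

For a solid circle r = d/4 = 94.0/4 = 23.50 mm
L_e = K·L = 0.5 × 7.01 m = 3.505 m = 3505.0 mm
λ = L_e / r_min = 3505.0 / 23.50 = 149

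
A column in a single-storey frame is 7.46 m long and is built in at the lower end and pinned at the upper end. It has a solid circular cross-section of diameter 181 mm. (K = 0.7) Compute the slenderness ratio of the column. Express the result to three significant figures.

For a solid circle r = d/4 = 181/4 = 45.25 mm
L_e = K·L = 0.7 × 7.46 m = 5.222 m = 5222.0 mm
λ = L_e / r_min = 5222.0 / 45.25 = 115

λ ≈ 115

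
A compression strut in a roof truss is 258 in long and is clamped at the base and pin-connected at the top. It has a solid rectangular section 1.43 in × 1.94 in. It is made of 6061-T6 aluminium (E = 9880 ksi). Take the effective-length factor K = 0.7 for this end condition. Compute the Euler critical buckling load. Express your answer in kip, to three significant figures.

Buckling occurs about the weak axis: I_min = h·b³/12 with b = 1.43 in (the shorter side).
I_min = 1.94×1.43³/12 = 0.4727 in⁴
Effective length L_e = K·L = 0.7 × 258 = 180.6 in
P_cr = π²EI / L_e² = π² × 9880×10³ × 0.4727 / 180.6² = 1.413×10^3 lb

P_cr ≈ 1.41 kip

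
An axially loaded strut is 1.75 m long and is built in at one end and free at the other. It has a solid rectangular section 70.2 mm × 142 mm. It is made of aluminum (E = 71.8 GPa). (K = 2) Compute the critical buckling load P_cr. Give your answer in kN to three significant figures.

P_cr ≈ 237 kN

Buckling occurs about the weak axis: I_min = h·b³/12 with b = 70.2 mm (the shorter side).
I_min = 142×70.2³/12 = 4.094×10^6 mm⁴
I = 4.094×10^6 mm⁴ = 4.094×10^-6 m⁴
Effective length L_e = K·L = 2 × 1.75 = 3.500 m
P_cr = π²EI / L_e² = π² × 71.8×10⁹ × 4.094×10^-6 / 3.500² = 2.368×10^5 N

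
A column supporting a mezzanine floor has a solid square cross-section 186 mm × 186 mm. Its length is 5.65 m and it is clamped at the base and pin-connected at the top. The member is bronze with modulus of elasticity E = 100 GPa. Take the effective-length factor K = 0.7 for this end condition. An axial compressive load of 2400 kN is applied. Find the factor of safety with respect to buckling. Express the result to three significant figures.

n ≈ 2.62

I = a⁴/12 = 186⁴/12 = 9.974×10^7 mm⁴
I = 9.974×10^7 mm⁴ = 9.974×10^-5 m⁴
Effective length L_e = K·L = 0.7 × 5.65 = 3.955 m
P_cr = π²EI / L_e² = π² × 100×10⁹ × 9.974×10^-5 / 3.955² = 6.293×10^6 N
Factor of safety n = P_cr / P = 6293.3 / 2400 = 2.62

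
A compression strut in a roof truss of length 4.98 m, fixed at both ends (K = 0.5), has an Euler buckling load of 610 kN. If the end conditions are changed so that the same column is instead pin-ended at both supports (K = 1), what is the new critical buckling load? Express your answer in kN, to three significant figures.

P_cr ≈ 152 kN

P_cr ∝ 1/K², so P_cr,new = P_cr,old × (K_old/K_new)² = 610 × (0.5/1)²
= 610 × 0.2500 = 152 kN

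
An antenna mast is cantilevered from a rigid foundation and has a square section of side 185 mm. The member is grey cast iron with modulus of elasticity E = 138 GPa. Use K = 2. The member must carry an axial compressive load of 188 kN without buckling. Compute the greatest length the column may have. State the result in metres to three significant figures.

L_max ≈ 13.3 m

I = a⁴/12 = 185⁴/12 = 9.761×10^7 mm⁴
I = 9.761×10^-5 m⁴
At the buckling limit P_cr = P = 1.880×10^5 N
From P_cr = π²EI/(K·L)²:  L = (1/K)·√(π²EI/P_cr) = (1/2)·√(π²×1.38×10^11×9.761×10^-5/1.880×10^5)
L = 13.3 m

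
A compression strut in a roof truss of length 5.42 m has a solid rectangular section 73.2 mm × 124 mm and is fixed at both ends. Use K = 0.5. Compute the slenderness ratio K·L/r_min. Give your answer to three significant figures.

λ ≈ 128

For a rectangle r_min = b/√12 = 73.2/√12 = 21.13 mm
L_e = K·L = 0.5 × 5.42 m = 2.710 m = 2710.0 mm
λ = L_e / r_min = 2710.0 / 21.13 = 128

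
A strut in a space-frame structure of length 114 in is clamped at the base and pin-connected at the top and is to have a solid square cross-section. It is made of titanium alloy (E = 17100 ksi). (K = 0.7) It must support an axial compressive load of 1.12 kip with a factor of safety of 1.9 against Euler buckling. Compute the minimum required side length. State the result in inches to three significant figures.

Required P_cr = n·P = 1.9 × 1.12 = 2.128 kip
L_e = K·L = 0.7 × 114 = 79.80 in
Required I = P_cr·L_e²/(π²E) = 2.128×10^3 × 79.80² / (π² × 1.71×10^7) = 8.029×10^-2 in⁴
Solid square: I = a⁴/12  ⇒  a = (12I)^(1/4) = (12×8.029×10^-2)^(1/4) = 0.991 in

a ≈ 0.991 in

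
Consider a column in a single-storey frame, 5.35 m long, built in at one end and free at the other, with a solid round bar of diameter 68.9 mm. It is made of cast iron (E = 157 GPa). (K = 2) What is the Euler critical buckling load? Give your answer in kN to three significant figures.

P_cr ≈ 15.0 kN

I = πd⁴/64 = π×68.9⁴/64 = 1.106×10^6 mm⁴
I = 1.106×10^6 mm⁴ = 1.106×10^-6 m⁴
Effective length L_e = K·L = 2 × 5.35 = 10.70 m
P_cr = π²EI / L_e² = π² × 157×10⁹ × 1.106×10^-6 / 10.70² = 1.497×10^4 N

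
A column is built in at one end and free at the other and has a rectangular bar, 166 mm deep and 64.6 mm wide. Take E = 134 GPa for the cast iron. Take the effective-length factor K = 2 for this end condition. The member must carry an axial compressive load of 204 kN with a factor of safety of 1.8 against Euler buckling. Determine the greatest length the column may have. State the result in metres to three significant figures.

Buckling occurs about the weak axis: I_min = h·b³/12 with b = 64.6 mm (the shorter side).
I_min = 166×64.6³/12 = 3.729×10^6 mm⁴
I = 3.729×10^-6 m⁴
Required critical load P_cr = n·P = 1.8 × 204 = 367.2 kN = 3.672×10^5 N
From P_cr = π²EI/(K·L)²:  L = (1/K)·√(π²EI/P_cr) = (1/2)·√(π²×1.34×10^11×3.729×10^-6/3.672×10^5)
L = 1.83 m

L_max ≈ 1.83 m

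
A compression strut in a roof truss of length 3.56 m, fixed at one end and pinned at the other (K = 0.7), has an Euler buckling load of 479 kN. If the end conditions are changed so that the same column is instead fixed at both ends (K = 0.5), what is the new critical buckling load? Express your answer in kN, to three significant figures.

P_cr ∝ 1/K², so P_cr,new = P_cr,old × (K_old/K_new)² = 479 × (0.7/0.5)²
= 479 × 1.960 = 939 kN

P_cr ≈ 939 kN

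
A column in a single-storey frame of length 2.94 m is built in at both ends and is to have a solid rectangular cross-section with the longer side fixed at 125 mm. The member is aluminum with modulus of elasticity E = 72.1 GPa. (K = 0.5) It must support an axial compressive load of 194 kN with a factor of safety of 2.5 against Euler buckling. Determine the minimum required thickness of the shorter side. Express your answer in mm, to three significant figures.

b ≈ 52.1 mm

Required P_cr = n·P = 2.5 × 194 = 485.0 kN
L_e = K·L = 0.5 × 2.94 = 1.470 m
Required I = P_cr·L_e²/(π²E) = 4.850×10^5 × 1.470² / (π² × 7.21×10^10) = 1.473×10^-6 m⁴
I_req = 1.473×10^6 mm⁴
Rectangle, weak axis: I_min = h·b³/12 with h = 125 mm fixed  ⇒  b = (12I/h)^(1/3) = 52.1 mm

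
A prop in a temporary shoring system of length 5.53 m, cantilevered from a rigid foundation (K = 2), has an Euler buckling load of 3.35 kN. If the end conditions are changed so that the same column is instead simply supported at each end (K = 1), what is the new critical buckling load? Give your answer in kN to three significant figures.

P_cr ≈ 13.4 kN

P_cr ∝ 1/K², so P_cr,new = P_cr,old × (K_old/K_new)² = 3.35 × (2/1)²
= 3.35 × 4.000 = 13.4 kN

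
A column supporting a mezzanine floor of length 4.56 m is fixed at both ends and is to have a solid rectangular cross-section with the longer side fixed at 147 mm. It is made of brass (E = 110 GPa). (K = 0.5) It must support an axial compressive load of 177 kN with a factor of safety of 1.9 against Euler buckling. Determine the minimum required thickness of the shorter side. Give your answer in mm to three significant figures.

b ≈ 50.8 mm

Required P_cr = n·P = 1.9 × 177 = 336.3 kN
L_e = K·L = 0.5 × 4.56 = 2.280 m
Required I = P_cr·L_e²/(π²E) = 3.363×10^5 × 2.280² / (π² × 1.10×10^11) = 1.610×10^-6 m⁴
I_req = 1.610×10^6 mm⁴
Rectangle, weak axis: I_min = h·b³/12 with h = 147 mm fixed  ⇒  b = (12I/h)^(1/3) = 50.8 mm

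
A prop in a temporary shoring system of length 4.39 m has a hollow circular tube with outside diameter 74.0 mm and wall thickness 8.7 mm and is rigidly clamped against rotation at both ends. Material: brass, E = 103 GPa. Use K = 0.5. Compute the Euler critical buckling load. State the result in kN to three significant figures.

Inner diameter d_i = 74.0 − 2×8.7 = 56.60 mm
I = π(d_o⁴ − d_i⁴)/64 = π(74.0⁴ − 56.60⁴)/64 = 9.682×10^5 mm⁴
I = 9.682×10^5 mm⁴ = 9.682×10^-7 m⁴
Effective length L_e = K·L = 0.5 × 4.39 = 2.195 m
P_cr = π²EI / L_e² = π² × 103×10⁹ × 9.682×10^-7 / 2.195² = 2.043×10^5 N

P_cr ≈ 204 kN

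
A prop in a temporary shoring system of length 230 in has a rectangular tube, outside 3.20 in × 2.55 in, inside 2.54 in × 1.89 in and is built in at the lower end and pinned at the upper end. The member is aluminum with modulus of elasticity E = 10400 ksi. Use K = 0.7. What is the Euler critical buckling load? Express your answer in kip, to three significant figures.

P_cr ≈ 11.9 kip

Weak-axis I_min = (h_o·b_o³ − h_i·b_i³)/12 with b_o = 2.55, b_i = 1.890 in (shorter outer/inner sides).
I_min = (3.20×2.55³ − 2.540×1.890³)/12 = 2.993 in⁴
Effective length L_e = K·L = 0.7 × 230 = 161.0 in
P_cr = π²EI / L_e² = π² × 10400×10³ × 2.993 / 161.0² = 1.185×10^4 lb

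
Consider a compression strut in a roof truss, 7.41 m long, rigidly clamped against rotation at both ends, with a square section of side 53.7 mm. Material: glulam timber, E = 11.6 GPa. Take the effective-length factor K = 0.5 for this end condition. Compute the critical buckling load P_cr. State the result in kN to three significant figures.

I = a⁴/12 = 53.7⁴/12 = 6.930×10^5 mm⁴
I = 6.930×10^5 mm⁴ = 6.930×10^-7 m⁴
Effective length L_e = K·L = 0.5 × 7.41 = 3.705 m
P_cr = π²EI / L_e² = π² × 11.6×10⁹ × 6.930×10^-7 / 3.705² = 5.780×10^3 N

P_cr ≈ 5.78 kN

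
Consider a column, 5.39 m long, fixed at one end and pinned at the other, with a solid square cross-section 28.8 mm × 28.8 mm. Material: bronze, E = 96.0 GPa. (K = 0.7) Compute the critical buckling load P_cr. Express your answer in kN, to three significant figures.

P_cr ≈ 3.82 kN

I = a⁴/12 = 28.8⁴/12 = 5.733×10^4 mm⁴
I = 5.733×10^4 mm⁴ = 5.733×10^-8 m⁴
Effective length L_e = K·L = 0.7 × 5.39 = 3.773 m
P_cr = π²EI / L_e² = π² × 96.0×10⁹ × 5.733×10^-8 / 3.773² = 3.816×10^3 N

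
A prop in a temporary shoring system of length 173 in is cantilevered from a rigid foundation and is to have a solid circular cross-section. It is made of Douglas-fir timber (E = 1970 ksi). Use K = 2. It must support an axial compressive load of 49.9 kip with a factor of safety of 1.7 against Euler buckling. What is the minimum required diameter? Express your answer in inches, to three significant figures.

d ≈ 10.2 in

Required P_cr = n·P = 1.7 × 49.9 = 84.83 kip
L_e = K·L = 2 × 173 = 346.0 in
Required I = P_cr·L_e²/(π²E) = 8.483×10^4 × 346.0² / (π² × 1.97×10^6) = 522.3 in⁴
Solid circle: I = πd⁴/64  ⇒  d = (64I/π)^(1/4) = (64×522.3/π)^(1/4) = 10.2 in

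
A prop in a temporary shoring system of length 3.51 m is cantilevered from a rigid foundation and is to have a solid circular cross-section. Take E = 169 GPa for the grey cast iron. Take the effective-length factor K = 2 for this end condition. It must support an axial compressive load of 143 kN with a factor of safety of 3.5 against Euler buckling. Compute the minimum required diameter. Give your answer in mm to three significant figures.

Required P_cr = n·P = 3.5 × 143 = 500.5 kN
L_e = K·L = 2 × 3.51 = 7.020 m
Required I = P_cr·L_e²/(π²E) = 5.005×10^5 × 7.020² / (π² × 1.69×10^11) = 1.479×10^-5 m⁴
I_req = 1.479×10^7 mm⁴
Solid circle: I = πd⁴/64  ⇒  d = (64I/π)^(1/4) = (64×1.479×10^7/π)^(1/4) = 132 mm

d ≈ 132 mm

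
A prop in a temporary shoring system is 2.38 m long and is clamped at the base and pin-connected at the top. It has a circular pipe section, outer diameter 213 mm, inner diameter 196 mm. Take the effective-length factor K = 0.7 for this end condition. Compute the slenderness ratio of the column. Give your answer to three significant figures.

λ ≈ 23.0

d_o = 213 mm, d_i = 196 mm
I = π(d_o⁴ − d_i⁴)/64 = π(213⁴ − 196.0⁴)/64 = 2.860×10^7 mm⁴
A = 5.461×10^3 mm²;  r_min = √(I/A) = √(2.860×10^7/5.461×10^3) = 72.36 mm
L_e = K·L = 0.7 × 2.38 m = 1.666 m = 1666.0 mm
λ = L_e / r_min = 1666.0 / 72.36 = 23.0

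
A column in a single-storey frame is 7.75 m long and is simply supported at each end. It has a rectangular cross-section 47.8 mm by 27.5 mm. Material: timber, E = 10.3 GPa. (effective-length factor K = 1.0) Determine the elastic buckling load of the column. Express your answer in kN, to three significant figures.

P_cr ≈ 0.140 kN

Buckling occurs about the weak axis: I_min = h·b³/12 with b = 27.5 mm (the shorter side).
I_min = 47.8×27.5³/12 = 8.284×10^4 mm⁴
I = 8.284×10^4 mm⁴ = 8.284×10^-8 m⁴
Effective length L_e = K·L = 1 × 7.75 = 7.750 m
P_cr = π²EI / L_e² = π² × 10.3×10⁹ × 8.284×10^-8 / 7.750² = 140.2 N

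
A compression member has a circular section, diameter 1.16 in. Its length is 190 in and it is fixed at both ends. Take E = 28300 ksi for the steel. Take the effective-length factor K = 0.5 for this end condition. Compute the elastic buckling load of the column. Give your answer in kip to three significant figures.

I = πd⁴/64 = π×1.16⁴/64 = 8.888×10^-2 in⁴
Effective length L_e = K·L = 0.5 × 190 = 95.00 in
P_cr = π²EI / L_e² = π² × 28300×10³ × 8.888×10^-2 / 95.00² = 2.751×10^3 lb

P_cr ≈ 2.75 kip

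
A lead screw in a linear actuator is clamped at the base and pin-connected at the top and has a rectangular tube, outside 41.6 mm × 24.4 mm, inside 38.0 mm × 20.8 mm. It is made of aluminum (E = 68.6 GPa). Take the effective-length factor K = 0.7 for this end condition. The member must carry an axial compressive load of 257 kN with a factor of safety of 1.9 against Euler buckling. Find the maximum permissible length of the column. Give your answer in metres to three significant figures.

Weak-axis I_min = (h_o·b_o³ − h_i·b_i³)/12 with b_o = 24.4, b_i = 20.80 mm (shorter outer/inner sides).
I_min = (41.6×24.4³ − 38.00×20.80³)/12 = 2.186×10^4 mm⁴
I = 2.186×10^-8 m⁴
Required critical load P_cr = n·P = 1.9 × 257 = 488.3 kN = 4.883×10^5 N
From P_cr = π²EI/(K·L)²:  L = (1/K)·√(π²EI/P_cr) = (1/0.7)·√(π²×6.86×10^10×2.186×10^-8/4.883×10^5)
L = 0.249 m

L_max ≈ 0.249 m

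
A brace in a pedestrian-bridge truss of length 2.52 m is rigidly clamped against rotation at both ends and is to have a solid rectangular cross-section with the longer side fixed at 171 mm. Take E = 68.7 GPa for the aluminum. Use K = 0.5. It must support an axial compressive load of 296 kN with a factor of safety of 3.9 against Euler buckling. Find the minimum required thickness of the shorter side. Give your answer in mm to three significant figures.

Required P_cr = n·P = 3.9 × 296 = 1154 kN
L_e = K·L = 0.5 × 2.52 = 1.260 m
Required I = P_cr·L_e²/(π²E) = 1.154×10^6 × 1.260² / (π² × 6.87×10^10) = 2.703×10^-6 m⁴
I_req = 2.703×10^6 mm⁴
Rectangle, weak axis: I_min = h·b³/12 with h = 171 mm fixed  ⇒  b = (12I/h)^(1/3) = 57.5 mm

b ≈ 57.5 mm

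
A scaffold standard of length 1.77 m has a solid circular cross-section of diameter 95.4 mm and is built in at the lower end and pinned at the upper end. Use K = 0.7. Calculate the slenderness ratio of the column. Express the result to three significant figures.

For a solid circle r = d/4 = 95.4/4 = 23.85 mm
L_e = K·L = 0.7 × 1.77 m = 1.239 m = 1239.0 mm
λ = L_e / r_min = 1239.0 / 23.85 = 51.9

λ ≈ 51.9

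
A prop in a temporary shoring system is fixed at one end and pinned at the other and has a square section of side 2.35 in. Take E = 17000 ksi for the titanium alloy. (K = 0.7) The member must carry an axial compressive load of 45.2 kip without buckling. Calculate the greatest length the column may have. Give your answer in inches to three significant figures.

L_max ≈ 139 in

I = a⁴/12 = 2.35⁴/12 = 2.542 in⁴
At the buckling limit P_cr = P = 4.520×10^4 lb
From P_cr = π²EI/(K·L)²:  L = (1/K)·√(π²EI/P_cr) = (1/0.7)·√(π²×1.70×10^7×2.542/4.520×10^4)
L = 139 in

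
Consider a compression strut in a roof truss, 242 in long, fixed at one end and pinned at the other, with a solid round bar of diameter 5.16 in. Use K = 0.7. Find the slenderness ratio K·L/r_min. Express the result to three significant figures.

I = πd⁴/64 = π×5.16⁴/64 = 34.80 in⁴
A = 20.91 in²;  r_min = √(I/A) = √(34.80/20.91) = 1.290 in
L_e = K·L = 0.7 × 242 = 169.4 in
λ = L_e / r_min = 169.40 / 1.290 = 131

λ ≈ 131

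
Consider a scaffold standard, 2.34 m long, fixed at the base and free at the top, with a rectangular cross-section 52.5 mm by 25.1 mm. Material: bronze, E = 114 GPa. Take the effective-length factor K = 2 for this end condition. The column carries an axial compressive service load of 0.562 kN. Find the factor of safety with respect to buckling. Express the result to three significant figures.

Buckling occurs about the weak axis: I_min = h·b³/12 with b = 25.1 mm (the shorter side).
I_min = 52.5×25.1³/12 = 6.918×10^4 mm⁴
I = 6.918×10^4 mm⁴ = 6.918×10^-8 m⁴
Effective length L_e = K·L = 2 × 2.34 = 4.680 m
P_cr = π²EI / L_e² = π² × 114×10⁹ × 6.918×10^-8 / 4.680² = 3.554×10^3 N
Factor of safety n = P_cr / P = 3.5540 / 0.562 = 6.32

n ≈ 6.32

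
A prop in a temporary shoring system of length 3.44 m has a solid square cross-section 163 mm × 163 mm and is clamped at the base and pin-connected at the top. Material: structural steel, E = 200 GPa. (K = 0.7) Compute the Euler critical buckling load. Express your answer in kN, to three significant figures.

I = a⁴/12 = 163⁴/12 = 5.883×10^7 mm⁴
I = 5.883×10^7 mm⁴ = 5.883×10^-5 m⁴
Effective length L_e = K·L = 0.7 × 3.44 = 2.408 m
P_cr = π²EI / L_e² = π² × 200×10⁹ × 5.883×10^-5 / 2.408² = 2.003×10^7 N

P_cr ≈ 20000 kN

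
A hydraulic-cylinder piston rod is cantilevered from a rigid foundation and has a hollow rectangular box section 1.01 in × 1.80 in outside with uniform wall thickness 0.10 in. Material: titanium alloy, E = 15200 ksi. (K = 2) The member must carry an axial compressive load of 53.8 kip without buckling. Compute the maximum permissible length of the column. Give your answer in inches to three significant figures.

L_max ≈ 7.64 in

Inner dimensions: h_i = 1.80 − 2×0.10 = 1.600 in, b_i = 1.01 − 2×0.10 = 0.8100 in
Weak-axis I_min = (h_o·b_o³ − h_i·b_i³)/12 with b_o = 1.01, b_i = 0.8100 in (shorter outer/inner sides).
I_min = (1.80×1.01³ − 1.600×0.8100³)/12 = 8.369×10^-2 in⁴
At the buckling limit P_cr = P = 5.380×10^4 lb
From P_cr = π²EI/(K·L)²:  L = (1/K)·√(π²EI/P_cr) = (1/2)·√(π²×1.52×10^7×8.369×10^-2/5.380×10^4)
L = 7.64 in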